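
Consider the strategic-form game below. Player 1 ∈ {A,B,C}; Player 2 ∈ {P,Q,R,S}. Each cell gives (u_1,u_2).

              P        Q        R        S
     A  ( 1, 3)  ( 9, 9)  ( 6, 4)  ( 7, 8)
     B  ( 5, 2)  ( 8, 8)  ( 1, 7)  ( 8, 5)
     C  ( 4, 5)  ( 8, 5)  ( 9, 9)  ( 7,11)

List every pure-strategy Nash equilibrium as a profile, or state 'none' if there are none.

Nash profiles: (A,Q)

(A,P): not NE [P1→B gives 5>1; P2→Q gives 9>3]
(A,Q): NE
(A,R): not NE [P1→C gives 9>6; P2→Q gives 9>4]
(A,S): not NE [P1→B gives 8>7; P2→Q gives 9>8]
(B,P): not NE [P2→Q gives 8>2]
(B,Q): not NE [P1→A gives 9>8]
(B,R): not NE [P1→C gives 9>1; P2→Q gives 8>7]
(B,S): not NE [P2→Q gives 8>5]
(C,P): not NE [P1→B gives 5>4; P2→S gives 11>5]
(C,Q): not NE [P1→A gives 9>8; P2→S gives 11>5]
(C,R): not NE [P2→S gives 11>9]
(C,S): not NE [P1→B gives 8>7]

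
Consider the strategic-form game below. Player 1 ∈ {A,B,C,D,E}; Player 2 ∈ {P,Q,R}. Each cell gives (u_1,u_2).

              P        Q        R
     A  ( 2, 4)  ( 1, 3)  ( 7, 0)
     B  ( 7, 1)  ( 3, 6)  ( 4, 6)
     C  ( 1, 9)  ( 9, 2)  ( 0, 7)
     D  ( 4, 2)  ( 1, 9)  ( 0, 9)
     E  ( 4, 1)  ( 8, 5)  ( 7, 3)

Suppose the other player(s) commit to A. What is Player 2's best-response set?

u_2(P vs A) = 4
u_2(Q vs A) = 3
u_2(R vs A) = 0
max payoff 4 at {P}

argmax u_2 = {P}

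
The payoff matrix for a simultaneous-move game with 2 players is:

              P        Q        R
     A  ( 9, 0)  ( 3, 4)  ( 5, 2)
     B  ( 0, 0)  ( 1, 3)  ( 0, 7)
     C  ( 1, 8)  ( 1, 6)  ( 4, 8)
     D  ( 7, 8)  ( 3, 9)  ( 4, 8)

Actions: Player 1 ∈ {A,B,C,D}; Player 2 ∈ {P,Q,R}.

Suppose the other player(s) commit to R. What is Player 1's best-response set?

P1 best: {A}

u_1(A vs R) = 5
u_1(B vs R) = 0
u_1(C vs R) = 4
u_1(D vs R) = 4
max payoff 5 at {A}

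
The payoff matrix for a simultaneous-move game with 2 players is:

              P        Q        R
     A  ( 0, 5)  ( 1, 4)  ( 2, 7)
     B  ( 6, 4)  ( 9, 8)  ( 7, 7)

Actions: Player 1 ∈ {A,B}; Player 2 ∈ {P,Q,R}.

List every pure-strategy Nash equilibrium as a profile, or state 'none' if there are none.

(A,P): not NE [P1→B gives 6>0; P2→R gives 7>5]
(A,Q): not NE [P1→B gives 9>1; P2→R gives 7>4]
(A,R): not NE [P1→B gives 7>2]
(B,P): not NE [P2→Q gives 8>4]
(B,Q): NE
(B,R): not NE [P2→Q gives 8>7]

Nash profiles: (B,Q)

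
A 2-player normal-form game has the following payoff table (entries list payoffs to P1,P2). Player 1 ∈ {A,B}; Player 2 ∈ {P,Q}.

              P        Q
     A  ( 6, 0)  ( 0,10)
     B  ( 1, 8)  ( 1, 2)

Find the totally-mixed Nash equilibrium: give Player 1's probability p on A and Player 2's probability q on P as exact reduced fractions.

(p,q) = (3/8, 1/6)

P1 indiff ⇒ q·6+(1-q)·0 = q·1+(1-q)·1 ⇒ q(5) = (1-q)(1) ⇒ q = 1/6
P2 indiff ⇒ p·0+(1-p)·8 = p·10+(1-p)·2 ⇒ p(-10) = (1-p)(-6) ⇒ p = 3/8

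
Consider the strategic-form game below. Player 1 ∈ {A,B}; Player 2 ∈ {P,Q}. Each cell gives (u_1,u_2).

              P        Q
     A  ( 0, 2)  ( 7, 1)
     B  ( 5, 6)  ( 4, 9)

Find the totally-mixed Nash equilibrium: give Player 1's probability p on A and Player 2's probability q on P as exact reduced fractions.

(p,q) = (3/4, 3/8)

P1 indiff ⇒ q·0+(1-q)·7 = q·5+(1-q)·4 ⇒ q(-5) = (1-q)(-3) ⇒ q = 3/8
P2 indiff ⇒ p·2+(1-p)·6 = p·1+(1-p)·9 ⇒ p(1) = (1-p)(3) ⇒ p = 3/4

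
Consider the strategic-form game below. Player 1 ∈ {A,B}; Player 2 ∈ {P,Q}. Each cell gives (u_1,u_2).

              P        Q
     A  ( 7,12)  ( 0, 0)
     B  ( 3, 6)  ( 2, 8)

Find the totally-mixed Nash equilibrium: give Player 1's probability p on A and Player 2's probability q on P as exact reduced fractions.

P1 mixes 1/7 on A; P2 mixes 1/3 on P

P1 indiff ⇒ q·7+(1-q)·0 = q·3+(1-q)·2 ⇒ q(4) = (1-q)(2) ⇒ q = 1/3
P2 indiff ⇒ p·12+(1-p)·6 = p·0+(1-p)·8 ⇒ p(12) = (1-p)(2) ⇒ p = 1/7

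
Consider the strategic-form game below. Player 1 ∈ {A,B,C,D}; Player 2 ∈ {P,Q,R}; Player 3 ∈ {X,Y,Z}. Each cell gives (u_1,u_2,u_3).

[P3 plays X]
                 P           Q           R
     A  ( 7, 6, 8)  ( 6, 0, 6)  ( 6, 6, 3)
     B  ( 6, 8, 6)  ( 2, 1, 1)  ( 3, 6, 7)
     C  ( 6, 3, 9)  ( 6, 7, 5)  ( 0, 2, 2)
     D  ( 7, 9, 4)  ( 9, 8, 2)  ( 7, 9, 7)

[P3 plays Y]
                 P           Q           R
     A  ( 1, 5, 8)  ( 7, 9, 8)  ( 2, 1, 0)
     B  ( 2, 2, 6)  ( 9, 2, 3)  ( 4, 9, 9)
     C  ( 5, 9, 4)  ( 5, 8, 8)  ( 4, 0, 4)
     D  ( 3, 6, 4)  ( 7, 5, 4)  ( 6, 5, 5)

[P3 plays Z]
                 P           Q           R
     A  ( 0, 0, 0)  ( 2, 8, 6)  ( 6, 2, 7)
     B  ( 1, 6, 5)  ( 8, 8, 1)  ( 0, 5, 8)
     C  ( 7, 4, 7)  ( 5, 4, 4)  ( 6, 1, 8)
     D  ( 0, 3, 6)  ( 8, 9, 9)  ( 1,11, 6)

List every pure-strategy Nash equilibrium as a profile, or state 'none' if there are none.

Nash profiles: (A,P,X), (D,R,X)

(A,P,X): NE
(A,P,Y): not NE [P1→C gives 5>1; P2→Q gives 9>5]
(A,P,Z): not NE [P1→C gives 7>0; P2→Q gives 8>0; P3→Y gives 8>0]
(A,Q,X): not NE [P1→D gives 9>6; P2→R gives 6>0; P3→Y gives 8>6]
(A,Q,Y): not NE [P1→B gives 9>7]
(A,Q,Z): not NE [P1→D gives 8>2; P3→Y gives 8>6]
(A,R,X): not NE [P1→D gives 7>6; P3→Z gives 7>3]
(A,R,Y): not NE [P1→D gives 6>2; P2→Q gives 9>1; P3→Z gives 7>0]
(A,R,Z): not NE [P2→Q gives 8>2]
(B,P,X): not NE [P1→D gives 7>6]
(B,P,Y): not NE [P1→C gives 5>2; P2→R gives 9>2]
(B,P,Z): not NE [P1→C gives 7>1; P2→Q gives 8>6; P3→Y gives 6>5]
(B,Q,X): not NE [P1→D gives 9>2; P2→P gives 8>1; P3→Y gives 3>1]
(B,Q,Y): not NE [P2→R gives 9>2]
(B,Q,Z): not NE [P3→Y gives 3>1]
(B,R,X): not NE [P1→D gives 7>3; P2→P gives 8>6; P3→Y gives 9>7]
(B,R,Y): not NE [P1→D gives 6>4]
(B,R,Z): not NE [P1→C gives 6>0; P2→Q gives 8>5; P3→Y gives 9>8]
(C,P,X): not NE [P1→D gives 7>6; P2→Q gives 7>3]
(C,P,Y): not NE [P3→X gives 9>4]
(C,P,Z): not NE [P3→X gives 9>7]
(C,Q,X): not NE [P1→D gives 9>6; P3→Y gives 8>5]
(C,Q,Y): not NE [P1→B gives 9>5; P2→P gives 9>8]
(C,Q,Z): not NE [P1→D gives 8>5; P3→Y gives 8>4]
(C,R,X): not NE [P1→D gives 7>0; P2→Q gives 7>2; P3→Z gives 8>2]
(C,R,Y): not NE [P1→D gives 6>4; P2→P gives 9>0; P3→Z gives 8>4]
(C,R,Z): not NE [P2→Q gives 4>1]
(D,P,X): not NE [P3→Z gives 6>4]
(D,P,Y): not NE [P1→C gives 5>3; P3→Z gives 6>4]
(D,P,Z): not NE [P1→C gives 7>0; P2→R gives 11>3]
(D,Q,X): not NE [P2→R gives 9>8; P3→Z gives 9>2]
(D,Q,Y): not NE [P1→B gives 9>7; P2→P gives 6>5; P3→Z gives 9>4]
(D,Q,Z): not NE [P2→R gives 11>9]
(D,R,X): NE
(D,R,Y): not NE [P2→P gives 6>5; P3→X gives 7>5]
(D,R,Z): not NE [P1→C gives 6>1; P3→X gives 7>6]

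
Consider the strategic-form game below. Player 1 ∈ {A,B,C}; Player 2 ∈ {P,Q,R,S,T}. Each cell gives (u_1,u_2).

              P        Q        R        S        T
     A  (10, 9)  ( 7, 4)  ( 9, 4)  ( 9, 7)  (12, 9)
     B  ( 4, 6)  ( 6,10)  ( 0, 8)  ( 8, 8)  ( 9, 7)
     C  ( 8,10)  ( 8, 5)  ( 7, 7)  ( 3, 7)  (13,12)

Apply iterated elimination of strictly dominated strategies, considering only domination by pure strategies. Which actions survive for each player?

P1 drop B (A beats it: P:10>4 Q:7>6 R:9>0 S:9>8 T:12>9)
P2 drop Q (P beats it: A:9>4 C:10>5)
P2 drop R (P beats it: A:9>4 C:10>7)
P2 drop S (P beats it: A:9>7 C:10>7)
P1→{A,C} P2→{P,T}

Survivors P1:{A,C} P2:{P,T}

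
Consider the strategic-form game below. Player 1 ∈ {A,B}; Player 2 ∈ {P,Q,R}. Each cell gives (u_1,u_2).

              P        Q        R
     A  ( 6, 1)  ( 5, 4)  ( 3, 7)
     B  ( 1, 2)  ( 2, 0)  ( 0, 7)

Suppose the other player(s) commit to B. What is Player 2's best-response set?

BR_2 = {R}

u_2(P vs B) = 2
u_2(Q vs B) = 0
u_2(R vs B) = 7
max payoff 7 at {R}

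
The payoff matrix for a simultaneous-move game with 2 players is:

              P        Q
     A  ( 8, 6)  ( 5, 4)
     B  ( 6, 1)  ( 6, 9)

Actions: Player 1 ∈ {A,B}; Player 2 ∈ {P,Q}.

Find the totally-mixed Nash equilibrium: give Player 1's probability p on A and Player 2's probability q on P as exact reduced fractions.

(p,q) = (4/5, 1/3)

P1 indiff ⇒ q·8+(1-q)·5 = q·6+(1-q)·6 ⇒ q(2) = (1-q)(1) ⇒ q = 1/3
P2 indiff ⇒ p·6+(1-p)·1 = p·4+(1-p)·9 ⇒ p(2) = (1-p)(8) ⇒ p = 4/5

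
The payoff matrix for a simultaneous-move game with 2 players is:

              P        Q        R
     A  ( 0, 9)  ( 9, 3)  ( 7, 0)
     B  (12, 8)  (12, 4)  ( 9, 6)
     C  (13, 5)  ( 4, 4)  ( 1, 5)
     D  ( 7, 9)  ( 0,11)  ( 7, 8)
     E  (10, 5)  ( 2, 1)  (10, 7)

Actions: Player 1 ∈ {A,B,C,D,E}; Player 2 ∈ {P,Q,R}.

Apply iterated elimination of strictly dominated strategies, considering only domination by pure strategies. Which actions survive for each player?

P1 drop A (B beats it: P:12>0 Q:12>9 R:9>7)
P1 drop D (B beats it: P:12>7 Q:12>0 R:9>7)
P2 drop Q (P beats it: B:8>4 C:5>4 E:5>1)
P1→{B,C,E} P2→{P,R}

Remaining: P1:{B,C,E} P2:{P,R}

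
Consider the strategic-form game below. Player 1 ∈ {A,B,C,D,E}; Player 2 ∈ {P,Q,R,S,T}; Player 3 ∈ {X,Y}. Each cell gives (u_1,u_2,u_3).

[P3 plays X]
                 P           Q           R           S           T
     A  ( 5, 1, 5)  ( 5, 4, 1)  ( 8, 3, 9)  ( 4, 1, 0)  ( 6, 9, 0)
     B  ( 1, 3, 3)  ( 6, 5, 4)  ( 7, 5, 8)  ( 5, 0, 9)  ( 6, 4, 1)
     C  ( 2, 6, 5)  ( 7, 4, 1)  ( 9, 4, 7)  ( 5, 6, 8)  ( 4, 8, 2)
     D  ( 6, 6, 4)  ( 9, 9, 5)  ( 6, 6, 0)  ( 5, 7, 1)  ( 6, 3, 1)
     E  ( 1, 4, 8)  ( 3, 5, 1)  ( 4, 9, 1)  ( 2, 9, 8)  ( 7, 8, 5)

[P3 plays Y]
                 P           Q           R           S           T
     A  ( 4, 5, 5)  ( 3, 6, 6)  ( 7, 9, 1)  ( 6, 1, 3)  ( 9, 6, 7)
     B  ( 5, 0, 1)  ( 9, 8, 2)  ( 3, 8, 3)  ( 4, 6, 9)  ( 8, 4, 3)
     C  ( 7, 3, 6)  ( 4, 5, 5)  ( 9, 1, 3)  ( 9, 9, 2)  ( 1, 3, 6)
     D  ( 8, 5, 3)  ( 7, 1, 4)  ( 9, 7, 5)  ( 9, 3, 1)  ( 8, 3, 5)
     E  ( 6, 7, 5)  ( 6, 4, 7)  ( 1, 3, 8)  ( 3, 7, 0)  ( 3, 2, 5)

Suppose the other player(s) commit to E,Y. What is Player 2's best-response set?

BR_2 = {P,S}

u_2(P vs E,Y) = 7
u_2(Q vs E,Y) = 4
u_2(R vs E,Y) = 3
u_2(S vs E,Y) = 7
u_2(T vs E,Y) = 2
max payoff 7 at {P,S}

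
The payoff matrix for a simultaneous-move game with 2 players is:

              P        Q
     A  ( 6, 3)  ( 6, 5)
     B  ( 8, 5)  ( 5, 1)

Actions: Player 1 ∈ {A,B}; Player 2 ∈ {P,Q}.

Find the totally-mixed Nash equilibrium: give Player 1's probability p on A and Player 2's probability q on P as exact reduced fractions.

p=2/3, q=1/3

P1 indiff ⇒ q·6+(1-q)·6 = q·8+(1-q)·5 ⇒ q(-2) = (1-q)(-1) ⇒ q = 1/3
P2 indiff ⇒ p·3+(1-p)·5 = p·5+(1-p)·1 ⇒ p(-2) = (1-p)(-4) ⇒ p = 2/3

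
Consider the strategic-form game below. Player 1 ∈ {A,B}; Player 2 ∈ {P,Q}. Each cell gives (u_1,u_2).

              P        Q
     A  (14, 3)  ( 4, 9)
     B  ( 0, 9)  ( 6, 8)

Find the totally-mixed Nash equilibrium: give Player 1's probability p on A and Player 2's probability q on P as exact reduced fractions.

P1 indiff ⇒ q·14+(1-q)·4 = q·0+(1-q)·6 ⇒ q(14) = (1-q)(2) ⇒ q = 1/8
P2 indiff ⇒ p·3+(1-p)·9 = p·9+(1-p)·8 ⇒ p(-6) = (1-p)(-1) ⇒ p = 1/7

P1 mixes 1/7 on A; P2 mixes 1/8 on P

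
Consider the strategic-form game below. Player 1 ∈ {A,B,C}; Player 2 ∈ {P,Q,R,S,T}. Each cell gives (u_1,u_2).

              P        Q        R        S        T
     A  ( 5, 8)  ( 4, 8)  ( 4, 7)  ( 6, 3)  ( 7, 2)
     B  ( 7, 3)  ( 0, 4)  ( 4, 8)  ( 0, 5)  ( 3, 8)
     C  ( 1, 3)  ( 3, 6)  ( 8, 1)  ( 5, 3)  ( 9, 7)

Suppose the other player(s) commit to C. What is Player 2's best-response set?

u_2(P vs C) = 3
u_2(Q vs C) = 6
u_2(R vs C) = 1
u_2(S vs C) = 3
u_2(T vs C) = 7
max payoff 7 at {T}

BR_2 = {T}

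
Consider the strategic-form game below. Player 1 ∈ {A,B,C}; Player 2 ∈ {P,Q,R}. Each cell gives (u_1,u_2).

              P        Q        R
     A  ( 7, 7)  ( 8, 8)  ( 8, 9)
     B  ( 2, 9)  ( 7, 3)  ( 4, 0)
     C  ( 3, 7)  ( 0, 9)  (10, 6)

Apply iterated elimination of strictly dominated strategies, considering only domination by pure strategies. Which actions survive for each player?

P1 drop B (A beats it: P:7>2 Q:8>7 R:8>4)
P2 drop P (Q beats it: A:8>7 C:9>7)
P1→{A,C} P2→{Q,R}

IESDS → P1:{A,C} P2:{Q,R}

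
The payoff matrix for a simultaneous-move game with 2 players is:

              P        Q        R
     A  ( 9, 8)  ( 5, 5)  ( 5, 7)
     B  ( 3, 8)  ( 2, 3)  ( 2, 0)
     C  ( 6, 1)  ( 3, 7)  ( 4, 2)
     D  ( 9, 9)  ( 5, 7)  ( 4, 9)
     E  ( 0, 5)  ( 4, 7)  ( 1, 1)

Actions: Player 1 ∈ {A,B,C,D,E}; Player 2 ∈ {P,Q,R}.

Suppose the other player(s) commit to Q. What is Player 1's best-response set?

BR_1 = {A,D}

u_1(A vs Q) = 5
u_1(B vs Q) = 2
u_1(C vs Q) = 3
u_1(D vs Q) = 5
u_1(E vs Q) = 4
max payoff 5 at {A,D}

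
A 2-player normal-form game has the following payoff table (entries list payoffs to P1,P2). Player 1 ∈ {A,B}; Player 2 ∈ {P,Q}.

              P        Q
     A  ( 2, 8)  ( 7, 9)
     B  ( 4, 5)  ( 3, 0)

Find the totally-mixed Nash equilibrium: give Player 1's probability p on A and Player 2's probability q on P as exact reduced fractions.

(p,q) = (5/6, 2/3)

P1 indiff ⇒ q·2+(1-q)·7 = q·4+(1-q)·3 ⇒ q(-2) = (1-q)(-4) ⇒ q = 2/3
P2 indiff ⇒ p·8+(1-p)·5 = p·9+(1-p)·0 ⇒ p(-1) = (1-p)(-5) ⇒ p = 5/6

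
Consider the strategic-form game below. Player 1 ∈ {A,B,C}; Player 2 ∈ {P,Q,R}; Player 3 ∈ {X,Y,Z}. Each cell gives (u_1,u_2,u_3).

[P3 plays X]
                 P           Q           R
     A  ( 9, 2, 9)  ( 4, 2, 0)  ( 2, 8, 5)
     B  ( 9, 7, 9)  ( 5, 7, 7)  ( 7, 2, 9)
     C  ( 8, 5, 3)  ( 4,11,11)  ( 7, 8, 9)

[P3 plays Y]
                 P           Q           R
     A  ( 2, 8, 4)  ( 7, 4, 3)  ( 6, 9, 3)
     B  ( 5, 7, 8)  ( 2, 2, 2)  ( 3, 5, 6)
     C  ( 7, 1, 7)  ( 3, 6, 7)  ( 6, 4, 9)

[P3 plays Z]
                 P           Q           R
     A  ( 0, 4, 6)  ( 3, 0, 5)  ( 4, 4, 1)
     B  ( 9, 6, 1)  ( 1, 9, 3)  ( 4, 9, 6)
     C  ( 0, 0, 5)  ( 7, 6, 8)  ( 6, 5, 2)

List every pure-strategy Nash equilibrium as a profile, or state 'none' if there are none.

Nash profiles: (B,P,X), (B,Q,X)

(A,P,X): not NE [P2→R gives 8>2]
(A,P,Y): not NE [P1→C gives 7>2; P2→R gives 9>8; P3→X gives 9>4]
(A,P,Z): not NE [P1→B gives 9>0; P3→X gives 9>6]
(A,Q,X): not NE [P1→B gives 5>4; P2→R gives 8>2; P3→Z gives 5>0]
(A,Q,Y): not NE [P2→R gives 9>4; P3→Z gives 5>3]
(A,Q,Z): not NE [P1→C gives 7>3; P2→R gives 4>0]
(A,R,X): not NE [P1→C gives 7>2]
(A,R,Y): not NE [P3→X gives 5>3]
(A,R,Z): not NE [P1→C gives 6>4; P3→X gives 5>1]
(B,P,X): NE
(B,P,Y): not NE [P1→C gives 7>5; P3→X gives 9>8]
(B,P,Z): not NE [P2→R gives 9>6; P3→X gives 9>1]
(B,Q,X): NE
(B,Q,Y): not NE [P1→A gives 7>2; P2→P gives 7>2; P3→X gives 7>2]
(B,Q,Z): not NE [P1→C gives 7>1; P3→X gives 7>3]
(B,R,X): not NE [P2→Q gives 7>2]
(B,R,Y): not NE [P1→C gives 6>3; P2→P gives 7>5; P3→X gives 9>6]
(B,R,Z): not NE [P1→C gives 6>4; P3→X gives 9>6]
(C,P,X): not NE [P1→B gives 9>8; P2→Q gives 11>5; P3→Y gives 7>3]
(C,P,Y): not NE [P2→Q gives 6>1]
(C,P,Z): not NE [P1→B gives 9>0; P2→Q gives 6>0; P3→Y gives 7>5]
(C,Q,X): not NE [P1→B gives 5>4]
(C,Q,Y): not NE [P1→A gives 7>3; P3→X gives 11>7]
(C,Q,Z): not NE [P3→X gives 11>8]
(C,R,X): not NE [P2→Q gives 11>8]
(C,R,Y): not NE [P2→Q gives 6>4]
(C,R,Z): not NE [P2→Q gives 6>5; P3→Y gives 9>2]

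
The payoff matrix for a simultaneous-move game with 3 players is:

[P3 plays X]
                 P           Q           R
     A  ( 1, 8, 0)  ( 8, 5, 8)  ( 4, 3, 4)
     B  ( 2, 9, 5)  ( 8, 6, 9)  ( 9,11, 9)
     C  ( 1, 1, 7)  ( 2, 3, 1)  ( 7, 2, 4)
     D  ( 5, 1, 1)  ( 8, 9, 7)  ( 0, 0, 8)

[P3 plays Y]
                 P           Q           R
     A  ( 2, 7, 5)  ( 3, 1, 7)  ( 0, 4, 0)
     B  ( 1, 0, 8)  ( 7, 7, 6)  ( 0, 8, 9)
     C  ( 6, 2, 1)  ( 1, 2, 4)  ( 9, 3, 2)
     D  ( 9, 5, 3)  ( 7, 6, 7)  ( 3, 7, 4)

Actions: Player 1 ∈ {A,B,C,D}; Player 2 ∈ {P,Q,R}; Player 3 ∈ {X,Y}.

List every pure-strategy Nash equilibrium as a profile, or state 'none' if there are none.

(A,P,X): not NE [P1→D gives 5>1; P3→Y gives 5>0]
(A,P,Y): not NE [P1→D gives 9>2]
(A,Q,X): not NE [P2→P gives 8>5]
(A,Q,Y): not NE [P1→D gives 7>3; P2→P gives 7>1; P3→X gives 8>7]
(A,R,X): not NE [P1→B gives 9>4; P2→P gives 8>3]
(A,R,Y): not NE [P1→C gives 9>0; P2→P gives 7>4; P3→X gives 4>0]
(B,P,X): not NE [P1→D gives 5>2; P2→R gives 11>9; P3→Y gives 8>5]
(B,P,Y): not NE [P1→D gives 9>1; P2→R gives 8>0]
(B,Q,X): not NE [P2→R gives 11>6]
(B,Q,Y): not NE [P2→R gives 8>7; P3→X gives 9>6]
(B,R,X): NE
(B,R,Y): not NE [P1→C gives 9>0]
(C,P,X): not NE [P1→D gives 5>1; P2→Q gives 3>1]
(C,P,Y): not NE [P1→D gives 9>6; P2→R gives 3>2; P3→X gives 7>1]
(C,Q,X): not NE [P1→D gives 8>2; P3→Y gives 4>1]
(C,Q,Y): not NE [P1→D gives 7>1; P2→R gives 3>2]
(C,R,X): not NE [P1→B gives 9>7; P2→Q gives 3>2]
(C,R,Y): not NE [P3→X gives 4>2]
(D,P,X): not NE [P2→Q gives 9>1; P3→Y gives 3>1]
(D,P,Y): not NE [P2→R gives 7>5]
(D,Q,X): NE
(D,Q,Y): not NE [P2→R gives 7>6]
(D,R,X): not NE [P1→B gives 9>0; P2→Q gives 9>0]
(D,R,Y): not NE [P1→C gives 9>3; P3→X gives 8>4]

Nash profiles: (B,R,X), (D,Q,X)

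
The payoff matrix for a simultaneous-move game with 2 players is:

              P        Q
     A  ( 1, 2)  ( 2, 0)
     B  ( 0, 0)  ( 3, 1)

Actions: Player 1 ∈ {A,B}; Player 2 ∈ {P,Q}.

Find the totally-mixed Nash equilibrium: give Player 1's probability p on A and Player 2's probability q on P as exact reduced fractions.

p=1/3, q=1/2

P1 indiff ⇒ q·1+(1-q)·2 = q·0+(1-q)·3 ⇒ q(1) = (1-q)(1) ⇒ q = 1/2
P2 indiff ⇒ p·2+(1-p)·0 = p·0+(1-p)·1 ⇒ p(2) = (1-p)(1) ⇒ p = 1/3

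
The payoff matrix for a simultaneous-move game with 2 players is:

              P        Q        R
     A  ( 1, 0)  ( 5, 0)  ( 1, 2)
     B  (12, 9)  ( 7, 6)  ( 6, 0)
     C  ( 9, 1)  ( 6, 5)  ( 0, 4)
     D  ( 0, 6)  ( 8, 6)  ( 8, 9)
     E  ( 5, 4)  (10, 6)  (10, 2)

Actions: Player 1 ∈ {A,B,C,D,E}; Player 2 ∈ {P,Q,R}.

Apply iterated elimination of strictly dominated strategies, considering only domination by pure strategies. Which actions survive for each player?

Remaining: P1:{B,E} P2:{P,Q}

P1 drop A (B beats it: P:12>1 Q:7>5 R:6>1)
P1 drop C (B beats it: P:12>9 Q:7>6 R:6>0)
P1 drop D (E beats it: P:5>0 Q:10>8 R:10>8)
P2 drop R (P beats it: B:9>0 E:4>2)
P1→{B,E} P2→{P,Q}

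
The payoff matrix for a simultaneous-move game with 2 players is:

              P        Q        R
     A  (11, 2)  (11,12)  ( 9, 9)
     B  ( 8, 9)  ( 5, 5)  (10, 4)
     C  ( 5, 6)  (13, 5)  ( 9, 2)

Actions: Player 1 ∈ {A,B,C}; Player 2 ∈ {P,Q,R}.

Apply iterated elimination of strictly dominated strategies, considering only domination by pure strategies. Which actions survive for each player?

P2 drop R (Q beats it: A:12>9 B:5>4 C:5>2)
P1 drop B (A beats it: P:11>8 Q:11>5)
P1→{A,C} P2→{P,Q}

Remaining: P1:{A,C} P2:{P,Q}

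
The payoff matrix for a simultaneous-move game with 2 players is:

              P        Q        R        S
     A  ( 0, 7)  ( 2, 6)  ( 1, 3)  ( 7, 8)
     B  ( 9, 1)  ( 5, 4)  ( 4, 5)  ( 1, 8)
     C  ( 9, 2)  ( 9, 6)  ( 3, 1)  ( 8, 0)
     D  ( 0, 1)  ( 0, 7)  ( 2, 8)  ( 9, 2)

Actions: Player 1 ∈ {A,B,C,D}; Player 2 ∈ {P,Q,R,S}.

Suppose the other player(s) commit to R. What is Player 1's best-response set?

BR_1 = {B}

u_1(A vs R) = 1
u_1(B vs R) = 4
u_1(C vs R) = 3
u_1(D vs R) = 2
max payoff 4 at {B}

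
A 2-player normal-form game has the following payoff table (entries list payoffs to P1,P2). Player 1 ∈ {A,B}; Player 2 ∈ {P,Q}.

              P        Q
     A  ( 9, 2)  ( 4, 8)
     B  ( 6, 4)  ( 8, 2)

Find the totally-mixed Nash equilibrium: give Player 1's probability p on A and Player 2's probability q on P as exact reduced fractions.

P1 mixes 1/4 on A; P2 mixes 4/7 on P

P1 indiff ⇒ q·9+(1-q)·4 = q·6+(1-q)·8 ⇒ q(3) = (1-q)(4) ⇒ q = 4/7
P2 indiff ⇒ p·2+(1-p)·4 = p·8+(1-p)·2 ⇒ p(-6) = (1-p)(-2) ⇒ p = 1/4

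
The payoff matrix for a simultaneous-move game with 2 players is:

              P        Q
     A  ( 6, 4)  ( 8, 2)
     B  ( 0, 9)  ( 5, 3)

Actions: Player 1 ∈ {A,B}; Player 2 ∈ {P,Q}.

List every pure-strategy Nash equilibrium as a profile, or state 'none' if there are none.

(A,P): NE
(A,Q): not NE [P2→P gives 4>2]
(B,P): not NE [P1→A gives 6>0]
(B,Q): not NE [P1→A gives 8>5; P2→P gives 9>3]

PSNE = {(A,P)}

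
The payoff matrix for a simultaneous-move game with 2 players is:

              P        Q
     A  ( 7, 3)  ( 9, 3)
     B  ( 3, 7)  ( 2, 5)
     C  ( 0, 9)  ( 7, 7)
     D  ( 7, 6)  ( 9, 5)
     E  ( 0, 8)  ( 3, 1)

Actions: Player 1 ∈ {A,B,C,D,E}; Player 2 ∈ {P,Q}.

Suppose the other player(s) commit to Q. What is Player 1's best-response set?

P1 best: {A,D}

u_1(A vs Q) = 9
u_1(B vs Q) = 2
u_1(C vs Q) = 7
u_1(D vs Q) = 9
u_1(E vs Q) = 3
max payoff 9 at {A,D}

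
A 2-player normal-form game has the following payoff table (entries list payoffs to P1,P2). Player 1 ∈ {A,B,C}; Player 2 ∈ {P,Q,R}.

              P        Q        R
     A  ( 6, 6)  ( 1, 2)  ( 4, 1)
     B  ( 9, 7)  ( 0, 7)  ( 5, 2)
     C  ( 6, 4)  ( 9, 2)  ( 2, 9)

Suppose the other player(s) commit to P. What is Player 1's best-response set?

argmax u_1 = {B}

u_1(A vs P) = 6
u_1(B vs P) = 9
u_1(C vs P) = 6
max payoff 9 at {B}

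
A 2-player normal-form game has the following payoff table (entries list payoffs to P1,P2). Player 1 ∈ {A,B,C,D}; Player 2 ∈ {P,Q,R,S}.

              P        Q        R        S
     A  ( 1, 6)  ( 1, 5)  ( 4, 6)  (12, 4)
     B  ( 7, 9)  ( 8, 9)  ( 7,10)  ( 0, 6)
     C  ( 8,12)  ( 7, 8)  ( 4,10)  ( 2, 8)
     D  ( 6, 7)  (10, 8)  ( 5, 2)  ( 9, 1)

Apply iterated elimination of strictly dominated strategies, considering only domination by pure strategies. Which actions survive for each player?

P2 drop S (P beats it: A:6>4 B:9>6 C:12>8 D:7>1)
P1 drop A (B beats it: P:7>1 Q:8>1 R:7>4)
P1→{B,C,D} P2→{P,Q,R}

Remaining: P1:{B,C,D} P2:{P,Q,R}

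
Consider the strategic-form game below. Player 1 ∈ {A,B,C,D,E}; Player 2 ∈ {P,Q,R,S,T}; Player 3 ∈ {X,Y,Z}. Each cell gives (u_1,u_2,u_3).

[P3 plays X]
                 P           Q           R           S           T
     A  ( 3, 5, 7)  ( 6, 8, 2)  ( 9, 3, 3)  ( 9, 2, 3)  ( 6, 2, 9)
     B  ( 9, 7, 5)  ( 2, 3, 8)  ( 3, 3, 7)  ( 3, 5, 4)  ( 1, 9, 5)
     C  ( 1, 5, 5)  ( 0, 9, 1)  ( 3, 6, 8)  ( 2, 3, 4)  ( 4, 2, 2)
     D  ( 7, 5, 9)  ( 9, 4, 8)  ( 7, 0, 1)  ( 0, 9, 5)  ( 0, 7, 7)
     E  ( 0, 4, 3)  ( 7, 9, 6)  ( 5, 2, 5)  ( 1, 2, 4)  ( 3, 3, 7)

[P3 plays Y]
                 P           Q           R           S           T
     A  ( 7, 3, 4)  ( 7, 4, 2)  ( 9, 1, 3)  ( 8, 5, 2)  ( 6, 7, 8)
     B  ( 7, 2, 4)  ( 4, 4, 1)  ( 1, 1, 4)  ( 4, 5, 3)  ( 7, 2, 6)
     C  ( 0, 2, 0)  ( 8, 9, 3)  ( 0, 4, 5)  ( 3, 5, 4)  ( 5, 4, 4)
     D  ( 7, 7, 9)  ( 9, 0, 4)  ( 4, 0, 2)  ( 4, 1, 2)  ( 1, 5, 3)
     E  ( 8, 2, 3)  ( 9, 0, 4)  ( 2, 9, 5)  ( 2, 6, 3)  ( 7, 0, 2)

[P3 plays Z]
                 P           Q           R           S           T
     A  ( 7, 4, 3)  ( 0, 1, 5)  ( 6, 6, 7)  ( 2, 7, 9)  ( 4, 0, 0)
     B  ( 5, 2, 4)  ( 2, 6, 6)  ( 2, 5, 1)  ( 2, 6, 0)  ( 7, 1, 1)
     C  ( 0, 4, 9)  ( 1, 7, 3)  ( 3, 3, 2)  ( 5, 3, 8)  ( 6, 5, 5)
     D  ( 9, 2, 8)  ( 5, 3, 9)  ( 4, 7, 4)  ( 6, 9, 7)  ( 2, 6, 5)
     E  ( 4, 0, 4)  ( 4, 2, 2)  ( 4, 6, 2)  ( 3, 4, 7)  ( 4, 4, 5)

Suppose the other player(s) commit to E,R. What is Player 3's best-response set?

argmax u_3 = {X,Y}

u_3(X vs E,R) = 5
u_3(Y vs E,R) = 5
u_3(Z vs E,R) = 2
max payoff 5 at {X,Y}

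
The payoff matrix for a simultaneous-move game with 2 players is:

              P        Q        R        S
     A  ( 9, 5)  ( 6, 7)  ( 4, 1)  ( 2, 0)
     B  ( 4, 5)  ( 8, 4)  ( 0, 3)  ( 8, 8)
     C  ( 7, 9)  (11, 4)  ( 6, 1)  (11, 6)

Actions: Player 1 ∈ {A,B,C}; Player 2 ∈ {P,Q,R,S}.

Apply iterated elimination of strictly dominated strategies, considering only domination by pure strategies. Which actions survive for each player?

P1 drop B (C beats it: P:7>4 Q:11>8 R:6>0 S:11>8)
P2 drop R (P beats it: A:5>1 C:9>1)
P2 drop S (P beats it: A:5>0 C:9>6)
P1→{A,C} P2→{P,Q}

IESDS → P1:{A,C} P2:{P,Q}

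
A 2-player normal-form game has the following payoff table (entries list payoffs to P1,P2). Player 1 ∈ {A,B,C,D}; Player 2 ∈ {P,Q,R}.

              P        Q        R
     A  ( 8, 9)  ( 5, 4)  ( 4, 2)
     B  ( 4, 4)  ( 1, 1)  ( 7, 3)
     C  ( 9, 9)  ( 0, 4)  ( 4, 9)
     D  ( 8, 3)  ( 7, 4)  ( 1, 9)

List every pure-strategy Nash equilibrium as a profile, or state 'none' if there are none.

PSNE = {(C,P)}

(A,P): not NE [P1→C gives 9>8]
(A,Q): not NE [P1→D gives 7>5; P2→P gives 9>4]
(A,R): not NE [P1→B gives 7>4; P2→P gives 9>2]
(B,P): not NE [P1→C gives 9>4]
(B,Q): not NE [P1→D gives 7>1; P2→P gives 4>1]
(B,R): not NE [P2→P gives 4>3]
(C,P): NE
(C,Q): not NE [P1→D gives 7>0; P2→R gives 9>4]
(C,R): not NE [P1→B gives 7>4]
(D,P): not NE [P1→C gives 9>8; P2→R gives 9>3]
(D,Q): not NE [P2→R gives 9>4]
(D,R): not NE [P1→B gives 7>1]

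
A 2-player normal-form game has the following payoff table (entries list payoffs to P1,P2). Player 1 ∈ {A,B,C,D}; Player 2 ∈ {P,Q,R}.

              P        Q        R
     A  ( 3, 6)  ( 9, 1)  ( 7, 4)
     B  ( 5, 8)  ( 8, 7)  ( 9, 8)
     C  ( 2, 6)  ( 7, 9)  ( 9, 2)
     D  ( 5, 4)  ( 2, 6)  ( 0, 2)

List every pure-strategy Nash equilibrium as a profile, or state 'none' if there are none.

(A,P): not NE [P1→D gives 5>3]
(A,Q): not NE [P2→P gives 6>1]
(A,R): not NE [P1→C gives 9>7; P2→P gives 6>4]
(B,P): NE
(B,Q): not NE [P1→A gives 9>8; P2→R gives 8>7]
(B,R): NE
(C,P): not NE [P1→D gives 5>2; P2→Q gives 9>6]
(C,Q): not NE [P1→A gives 9>7]
(C,R): not NE [P2→Q gives 9>2]
(D,P): not NE [P2→Q gives 6>4]
(D,Q): not NE [P1→A gives 9>2]
(D,R): not NE [P1→C gives 9>0; P2→Q gives 6>2]

Nash profiles: (B,P), (B,R)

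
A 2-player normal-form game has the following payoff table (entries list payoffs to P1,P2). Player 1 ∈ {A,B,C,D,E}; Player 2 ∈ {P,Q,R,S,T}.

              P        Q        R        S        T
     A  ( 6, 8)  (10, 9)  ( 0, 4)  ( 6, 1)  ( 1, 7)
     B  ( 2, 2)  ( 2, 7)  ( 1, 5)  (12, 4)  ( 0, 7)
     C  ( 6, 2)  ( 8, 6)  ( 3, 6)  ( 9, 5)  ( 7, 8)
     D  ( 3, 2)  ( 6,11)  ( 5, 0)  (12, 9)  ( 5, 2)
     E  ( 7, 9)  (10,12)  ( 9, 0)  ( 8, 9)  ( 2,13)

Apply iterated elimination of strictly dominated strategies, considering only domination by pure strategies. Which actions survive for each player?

Remaining: P1:{A,C,E} P2:{Q,T}

P2 drop P (Q beats it: A:9>8 B:7>2 C:6>2 D:11>2 E:12>9)
P2 drop R (T beats it: A:7>4 B:7>5 C:8>6 D:2>0 E:13>0)
P2 drop S (Q beats it: A:9>1 B:7>4 C:6>5 D:11>9 E:12>9)
P1 drop B (A beats it: Q:10>2 T:1>0)
P1 drop D (C beats it: Q:8>6 T:7>5)
P1→{A,C,E} P2→{Q,T}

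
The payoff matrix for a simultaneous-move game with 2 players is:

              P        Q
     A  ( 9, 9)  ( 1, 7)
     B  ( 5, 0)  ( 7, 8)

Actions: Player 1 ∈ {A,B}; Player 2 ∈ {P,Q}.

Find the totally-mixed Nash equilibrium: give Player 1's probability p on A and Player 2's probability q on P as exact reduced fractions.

P1 indiff ⇒ q·9+(1-q)·1 = q·5+(1-q)·7 ⇒ q(4) = (1-q)(6) ⇒ q = 3/5
P2 indiff ⇒ p·9+(1-p)·0 = p·7+(1-p)·8 ⇒ p(2) = (1-p)(8) ⇒ p = 4/5

(p,q) = (4/5, 3/5)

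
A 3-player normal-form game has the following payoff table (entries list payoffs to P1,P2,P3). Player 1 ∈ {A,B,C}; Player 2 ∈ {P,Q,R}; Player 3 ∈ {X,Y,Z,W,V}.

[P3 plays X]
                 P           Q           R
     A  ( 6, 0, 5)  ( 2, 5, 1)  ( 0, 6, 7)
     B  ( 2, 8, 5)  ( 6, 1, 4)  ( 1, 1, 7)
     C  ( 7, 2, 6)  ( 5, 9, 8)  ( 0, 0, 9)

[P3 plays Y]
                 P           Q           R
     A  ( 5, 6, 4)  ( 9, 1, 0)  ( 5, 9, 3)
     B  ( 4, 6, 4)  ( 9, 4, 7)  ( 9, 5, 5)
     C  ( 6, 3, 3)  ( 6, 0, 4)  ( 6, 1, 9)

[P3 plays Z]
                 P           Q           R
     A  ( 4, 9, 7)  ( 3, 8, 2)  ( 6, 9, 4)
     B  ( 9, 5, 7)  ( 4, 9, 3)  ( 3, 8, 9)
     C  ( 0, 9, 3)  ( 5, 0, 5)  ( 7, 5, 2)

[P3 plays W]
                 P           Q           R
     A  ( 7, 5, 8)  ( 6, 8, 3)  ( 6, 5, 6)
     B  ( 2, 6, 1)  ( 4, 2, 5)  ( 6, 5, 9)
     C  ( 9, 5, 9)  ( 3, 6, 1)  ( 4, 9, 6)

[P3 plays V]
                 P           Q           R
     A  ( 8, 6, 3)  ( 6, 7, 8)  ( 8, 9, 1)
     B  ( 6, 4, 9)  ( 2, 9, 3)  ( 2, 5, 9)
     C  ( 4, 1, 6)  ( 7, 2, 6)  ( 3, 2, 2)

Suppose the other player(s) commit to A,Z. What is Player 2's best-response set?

u_2(P vs A,Z) = 9
u_2(Q vs A,Z) = 8
u_2(R vs A,Z) = 9
max payoff 9 at {P,R}

BR_2 = {P,R}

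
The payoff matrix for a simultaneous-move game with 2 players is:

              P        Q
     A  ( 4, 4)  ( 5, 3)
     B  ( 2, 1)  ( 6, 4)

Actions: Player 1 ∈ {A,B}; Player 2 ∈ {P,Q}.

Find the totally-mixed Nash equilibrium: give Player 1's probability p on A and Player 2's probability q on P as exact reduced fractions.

P1 indiff ⇒ q·4+(1-q)·5 = q·2+(1-q)·6 ⇒ q(2) = (1-q)(1) ⇒ q = 1/3
P2 indiff ⇒ p·4+(1-p)·1 = p·3+(1-p)·4 ⇒ p(1) = (1-p)(3) ⇒ p = 3/4

(p,q) = (3/4, 1/3)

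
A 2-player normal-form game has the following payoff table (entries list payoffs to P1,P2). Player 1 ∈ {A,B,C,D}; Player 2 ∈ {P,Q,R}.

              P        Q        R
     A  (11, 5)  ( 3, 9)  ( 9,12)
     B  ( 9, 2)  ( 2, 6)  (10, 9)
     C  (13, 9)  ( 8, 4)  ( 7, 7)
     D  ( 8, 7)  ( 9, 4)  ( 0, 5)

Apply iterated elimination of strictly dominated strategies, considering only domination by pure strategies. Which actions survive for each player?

IESDS → P1:{A,B,C} P2:{P,R}

P2 drop Q (R beats it: A:12>9 B:9>6 C:7>4 D:5>4)
P1 drop D (A beats it: P:11>8 R:9>0)
P1→{A,B,C} P2→{P,R}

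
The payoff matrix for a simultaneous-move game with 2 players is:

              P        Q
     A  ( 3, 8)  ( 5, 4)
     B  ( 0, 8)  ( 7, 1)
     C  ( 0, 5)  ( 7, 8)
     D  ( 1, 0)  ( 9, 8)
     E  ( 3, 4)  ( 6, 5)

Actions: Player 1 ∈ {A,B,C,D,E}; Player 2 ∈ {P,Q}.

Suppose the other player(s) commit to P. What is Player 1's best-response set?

u_1(A vs P) = 3
u_1(B vs P) = 0
u_1(C vs P) = 0
u_1(D vs P) = 1
u_1(E vs P) = 3
max payoff 3 at {A,E}

argmax u_1 = {A,E}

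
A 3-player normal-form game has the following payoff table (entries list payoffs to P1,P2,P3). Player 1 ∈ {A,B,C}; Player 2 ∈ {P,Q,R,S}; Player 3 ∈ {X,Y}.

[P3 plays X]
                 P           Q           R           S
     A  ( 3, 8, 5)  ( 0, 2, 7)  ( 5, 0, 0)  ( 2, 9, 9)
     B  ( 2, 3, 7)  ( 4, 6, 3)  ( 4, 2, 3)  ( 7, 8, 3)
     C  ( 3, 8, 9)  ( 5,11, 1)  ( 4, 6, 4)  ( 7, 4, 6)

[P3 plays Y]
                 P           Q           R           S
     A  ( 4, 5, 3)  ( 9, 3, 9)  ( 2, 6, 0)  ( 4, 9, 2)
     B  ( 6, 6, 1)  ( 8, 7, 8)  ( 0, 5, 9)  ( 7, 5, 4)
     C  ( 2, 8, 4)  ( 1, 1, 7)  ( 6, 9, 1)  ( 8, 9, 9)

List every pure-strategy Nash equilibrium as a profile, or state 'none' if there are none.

NE set: (C,S,Y)

(A,P,X): not NE [P2→S gives 9>8]
(A,P,Y): not NE [P1→B gives 6>4; P2→S gives 9>5; P3→X gives 5>3]
(A,Q,X): not NE [P1→C gives 5>0; P2→S gives 9>2; P3→Y gives 9>7]
(A,Q,Y): not NE [P2→S gives 9>3]
(A,R,X): not NE [P2→S gives 9>0]
(A,R,Y): not NE [P1→C gives 6>2; P2→S gives 9>6]
(A,S,X): not NE [P1→C gives 7>2]
(A,S,Y): not NE [P1→C gives 8>4; P3→X gives 9>2]
(B,P,X): not NE [P1→C gives 3>2; P2→S gives 8>3]
(B,P,Y): not NE [P2→Q gives 7>6; P3→X gives 7>1]
(B,Q,X): not NE [P1→C gives 5>4; P2→S gives 8>6; P3→Y gives 8>3]
(B,Q,Y): not NE [P1→A gives 9>8]
(B,R,X): not NE [P1→A gives 5>4; P2→S gives 8>2; P3→Y gives 9>3]
(B,R,Y): not NE [P1→C gives 6>0; P2→Q gives 7>5]
(B,S,X): not NE [P3→Y gives 4>3]
(B,S,Y): not NE [P1→C gives 8>7; P2→Q gives 7>5]
(C,P,X): not NE [P2→Q gives 11>8]
(C,P,Y): not NE [P1→B gives 6>2; P2→S gives 9>8; P3→X gives 9>4]
(C,Q,X): not NE [P3→Y gives 7>1]
(C,Q,Y): not NE [P1→A gives 9>1; P2→S gives 9>1]
(C,R,X): not NE [P1→A gives 5>4; P2→Q gives 11>6]
(C,R,Y): not NE [P3→X gives 4>1]
(C,S,X): not NE [P2→Q gives 11>4; P3→Y gives 9>6]
(C,S,Y): NE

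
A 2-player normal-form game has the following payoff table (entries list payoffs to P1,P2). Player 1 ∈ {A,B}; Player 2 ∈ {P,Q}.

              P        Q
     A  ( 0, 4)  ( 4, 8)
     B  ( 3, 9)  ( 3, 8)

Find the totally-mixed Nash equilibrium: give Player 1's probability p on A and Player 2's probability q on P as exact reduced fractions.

(p,q) = (1/5, 1/4)

P1 indiff ⇒ q·0+(1-q)·4 = q·3+(1-q)·3 ⇒ q(-3) = (1-q)(-1) ⇒ q = 1/4
P2 indiff ⇒ p·4+(1-p)·9 = p·8+(1-p)·8 ⇒ p(-4) = (1-p)(-1) ⇒ p = 1/5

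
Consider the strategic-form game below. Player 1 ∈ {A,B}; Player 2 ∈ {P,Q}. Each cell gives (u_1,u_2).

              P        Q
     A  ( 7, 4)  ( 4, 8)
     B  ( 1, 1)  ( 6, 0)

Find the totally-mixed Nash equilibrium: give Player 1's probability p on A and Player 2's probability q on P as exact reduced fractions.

P1 indiff ⇒ q·7+(1-q)·4 = q·1+(1-q)·6 ⇒ q(6) = (1-q)(2) ⇒ q = 1/4
P2 indiff ⇒ p·4+(1-p)·1 = p·8+(1-p)·0 ⇒ p(-4) = (1-p)(-1) ⇒ p = 1/5

p=1/5, q=1/4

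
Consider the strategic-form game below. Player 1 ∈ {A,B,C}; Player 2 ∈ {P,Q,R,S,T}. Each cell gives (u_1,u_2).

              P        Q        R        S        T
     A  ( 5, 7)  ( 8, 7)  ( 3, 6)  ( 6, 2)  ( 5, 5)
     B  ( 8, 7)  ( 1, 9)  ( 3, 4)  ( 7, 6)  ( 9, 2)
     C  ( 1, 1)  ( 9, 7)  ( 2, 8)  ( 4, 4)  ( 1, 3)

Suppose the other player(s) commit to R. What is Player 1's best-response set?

BR_1 = {A,B}

u_1(A vs R) = 3
u_1(B vs R) = 3
u_1(C vs R) = 2
max payoff 3 at {A,B}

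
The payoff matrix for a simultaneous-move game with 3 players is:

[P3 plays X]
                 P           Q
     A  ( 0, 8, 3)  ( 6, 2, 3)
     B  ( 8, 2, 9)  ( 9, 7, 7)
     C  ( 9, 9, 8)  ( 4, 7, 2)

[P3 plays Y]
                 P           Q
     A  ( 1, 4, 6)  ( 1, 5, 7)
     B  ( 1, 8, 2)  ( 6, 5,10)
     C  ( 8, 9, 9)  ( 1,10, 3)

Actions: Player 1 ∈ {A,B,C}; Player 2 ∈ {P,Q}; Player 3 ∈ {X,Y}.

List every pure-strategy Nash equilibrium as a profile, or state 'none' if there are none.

(A,P,X): not NE [P1→C gives 9>0; P3→Y gives 6>3]
(A,P,Y): not NE [P1→C gives 8>1; P2→Q gives 5>4]
(A,Q,X): not NE [P1→B gives 9>6; P2→P gives 8>2; P3→Y gives 7>3]
(A,Q,Y): not NE [P1→B gives 6>1]
(B,P,X): not NE [P1→C gives 9>8; P2→Q gives 7>2]
(B,P,Y): not NE [P1→C gives 8>1; P3→X gives 9>2]
(B,Q,X): not NE [P3→Y gives 10>7]
(B,Q,Y): not NE [P2→P gives 8>5]
(C,P,X): not NE [P3→Y gives 9>8]
(C,P,Y): not NE [P2→Q gives 10>9]
(C,Q,X): not NE [P1→B gives 9>4; P2→P gives 9>7; P3→Y gives 3>2]
(C,Q,Y): not NE [P1→B gives 6>1]

PSNE: ∅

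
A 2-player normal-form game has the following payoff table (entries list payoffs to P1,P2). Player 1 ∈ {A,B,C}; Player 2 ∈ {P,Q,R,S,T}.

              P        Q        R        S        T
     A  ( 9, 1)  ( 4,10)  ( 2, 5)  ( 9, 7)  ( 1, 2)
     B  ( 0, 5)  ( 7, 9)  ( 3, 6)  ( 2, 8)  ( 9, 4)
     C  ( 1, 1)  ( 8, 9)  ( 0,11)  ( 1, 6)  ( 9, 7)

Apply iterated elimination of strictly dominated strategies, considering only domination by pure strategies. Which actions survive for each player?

Remaining: P1:{B,C} P2:{Q,R}

P2 drop P (Q beats it: A:10>1 B:9>5 C:9>1)
P2 drop S (Q beats it: A:10>7 B:9>8 C:9>6)
P1 drop A (B beats it: Q:7>4 R:3>2 T:9>1)
P2 drop T (Q beats it: B:9>4 C:9>7)
P1→{B,C} P2→{Q,R}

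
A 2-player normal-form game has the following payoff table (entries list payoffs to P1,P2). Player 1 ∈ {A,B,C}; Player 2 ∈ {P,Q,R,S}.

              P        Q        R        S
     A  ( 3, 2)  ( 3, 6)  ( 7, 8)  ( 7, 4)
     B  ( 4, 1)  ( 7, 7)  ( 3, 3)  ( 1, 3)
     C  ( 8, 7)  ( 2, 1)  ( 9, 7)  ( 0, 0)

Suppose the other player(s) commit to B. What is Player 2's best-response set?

BR_2 = {Q}

u_2(P vs B) = 1
u_2(Q vs B) = 7
u_2(R vs B) = 3
u_2(S vs B) = 3
max payoff 7 at {Q}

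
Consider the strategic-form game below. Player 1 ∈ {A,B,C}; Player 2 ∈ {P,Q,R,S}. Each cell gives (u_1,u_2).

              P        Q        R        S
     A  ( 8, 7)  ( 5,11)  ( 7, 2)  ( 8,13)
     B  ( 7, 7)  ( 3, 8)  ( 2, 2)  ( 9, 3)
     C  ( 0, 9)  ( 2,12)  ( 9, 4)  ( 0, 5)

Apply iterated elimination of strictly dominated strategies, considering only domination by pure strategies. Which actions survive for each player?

P2 drop P (Q beats it: A:11>7 B:8>7 C:12>9)
P2 drop R (Q beats it: A:11>2 B:8>2 C:12>4)
P1 drop C (A beats it: Q:5>2 S:8>0)
P1→{A,B} P2→{Q,S}

Remaining: P1:{A,B} P2:{Q,S}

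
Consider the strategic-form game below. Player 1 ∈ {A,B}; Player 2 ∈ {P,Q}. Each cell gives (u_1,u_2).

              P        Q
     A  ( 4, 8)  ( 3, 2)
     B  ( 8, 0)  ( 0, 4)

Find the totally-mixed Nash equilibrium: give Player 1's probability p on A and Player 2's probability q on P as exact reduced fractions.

P1 indiff ⇒ q·4+(1-q)·3 = q·8+(1-q)·0 ⇒ q(-4) = (1-q)(-3) ⇒ q = 3/7
P2 indiff ⇒ p·8+(1-p)·0 = p·2+(1-p)·4 ⇒ p(6) = (1-p)(4) ⇒ p = 2/5

(p,q) = (2/5, 3/7)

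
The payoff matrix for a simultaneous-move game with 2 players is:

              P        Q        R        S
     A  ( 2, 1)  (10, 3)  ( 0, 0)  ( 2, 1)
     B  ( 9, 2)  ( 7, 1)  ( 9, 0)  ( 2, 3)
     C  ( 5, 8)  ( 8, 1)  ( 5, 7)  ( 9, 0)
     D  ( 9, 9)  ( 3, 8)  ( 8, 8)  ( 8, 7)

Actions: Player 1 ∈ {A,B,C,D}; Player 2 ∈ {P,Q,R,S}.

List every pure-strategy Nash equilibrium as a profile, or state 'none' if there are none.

(A,P): not NE [P1→D gives 9>2; P2→Q gives 3>1]
(A,Q): NE
(A,R): not NE [P1→B gives 9>0; P2→Q gives 3>0]
(A,S): not NE [P1→C gives 9>2; P2→Q gives 3>1]
(B,P): not NE [P2→S gives 3>2]
(B,Q): not NE [P1→A gives 10>7; P2→S gives 3>1]
(B,R): not NE [P2→S gives 3>0]
(B,S): not NE [P1→C gives 9>2]
(C,P): not NE [P1→D gives 9>5]
(C,Q): not NE [P1→A gives 10>8; P2→P gives 8>1]
(C,R): not NE [P1→B gives 9>5; P2→P gives 8>7]
(C,S): not NE [P2→P gives 8>0]
(D,P): NE
(D,Q): not NE [P1→A gives 10>3; P2→P gives 9>8]
(D,R): not NE [P1→B gives 9>8; P2→P gives 9>8]
(D,S): not NE [P1→C gives 9>8; P2→P gives 9>7]

NE set: (A,Q), (D,P)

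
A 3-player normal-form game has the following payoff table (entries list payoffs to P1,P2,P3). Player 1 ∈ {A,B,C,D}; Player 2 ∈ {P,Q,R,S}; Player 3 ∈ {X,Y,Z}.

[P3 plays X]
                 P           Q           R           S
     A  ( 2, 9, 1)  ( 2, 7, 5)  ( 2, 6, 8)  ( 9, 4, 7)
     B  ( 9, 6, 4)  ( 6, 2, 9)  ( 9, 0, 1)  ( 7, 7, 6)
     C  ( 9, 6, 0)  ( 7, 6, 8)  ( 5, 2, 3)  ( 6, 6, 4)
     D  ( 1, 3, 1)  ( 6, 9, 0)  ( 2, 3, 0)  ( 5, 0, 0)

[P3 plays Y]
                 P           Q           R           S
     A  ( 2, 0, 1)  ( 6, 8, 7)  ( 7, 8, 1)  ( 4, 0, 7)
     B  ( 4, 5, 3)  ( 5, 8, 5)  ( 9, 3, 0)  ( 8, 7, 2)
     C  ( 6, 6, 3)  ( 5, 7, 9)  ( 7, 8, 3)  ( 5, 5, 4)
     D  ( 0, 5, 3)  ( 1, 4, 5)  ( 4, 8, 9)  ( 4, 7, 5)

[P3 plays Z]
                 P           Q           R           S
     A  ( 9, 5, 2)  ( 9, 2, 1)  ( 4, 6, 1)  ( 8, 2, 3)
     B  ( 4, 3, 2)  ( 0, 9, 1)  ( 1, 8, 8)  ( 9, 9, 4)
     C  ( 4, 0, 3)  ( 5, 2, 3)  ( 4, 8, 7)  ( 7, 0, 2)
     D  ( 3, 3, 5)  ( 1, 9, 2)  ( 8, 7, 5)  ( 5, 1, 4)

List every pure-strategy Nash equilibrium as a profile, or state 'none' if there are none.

(A,P,X): not NE [P1→C gives 9>2; P3→Z gives 2>1]
(A,P,Y): not NE [P1→C gives 6>2; P2→R gives 8>0; P3→Z gives 2>1]
(A,P,Z): not NE [P2→R gives 6>5]
(A,Q,X): not NE [P1→C gives 7>2; P2→P gives 9>7; P3→Y gives 7>5]
(A,Q,Y): NE
(A,Q,Z): not NE [P2→R gives 6>2; P3→Y gives 7>1]
(A,R,X): not NE [P1→B gives 9>2; P2→P gives 9>6]
(A,R,Y): not NE [P1→B gives 9>7; P3→X gives 8>1]
(A,R,Z): not NE [P1→D gives 8>4; P3→X gives 8>1]
(A,S,X): not NE [P2→P gives 9>4]
(A,S,Y): not NE [P1→B gives 8>4; P2→R gives 8>0]
(A,S,Z): not NE [P1→B gives 9>8; P2→R gives 6>2; P3→Y gives 7>3]
(B,P,X): not NE [P2→S gives 7>6]
(B,P,Y): not NE [P1→C gives 6>4; P2→Q gives 8>5; P3→X gives 4>3]
(B,P,Z): not NE [P1→A gives 9>4; P2→S gives 9>3; P3→X gives 4>2]
(B,Q,X): not NE [P1→C gives 7>6; P2→S gives 7>2]
(B,Q,Y): not NE [P1→A gives 6>5; P3→X gives 9>5]
(B,Q,Z): not NE [P1→A gives 9>0; P3→X gives 9>1]
(B,R,X): not NE [P2→S gives 7>0; P3→Z gives 8>1]
(B,R,Y): not NE [P2→Q gives 8>3; P3→Z gives 8>0]
(B,R,Z): not NE [P1→D gives 8>1; P2→S gives 9>8]
(B,S,X): not NE [P1→A gives 9>7]
(B,S,Y): not NE [P2→Q gives 8>7; P3→X gives 6>2]
(B,S,Z): not NE [P3→X gives 6>4]
(C,P,X): not NE [P3→Z gives 3>0]
(C,P,Y): not NE [P2→R gives 8>6]
(C,P,Z): not NE [P1→A gives 9>4; P2→R gives 8>0]
(C,Q,X): not NE [P3→Y gives 9>8]
(C,Q,Y): not NE [P1→A gives 6>5; P2→R gives 8>7]
(C,Q,Z): not NE [P1→A gives 9>5; P2→R gives 8>2; P3→Y gives 9>3]
(C,R,X): not NE [P1→B gives 9>5; P2→S gives 6>2; P3→Z gives 7>3]
(C,R,Y): not NE [P1→B gives 9>7; P3→Z gives 7>3]
(C,R,Z): not NE [P1→D gives 8>4]
(C,S,X): not NE [P1→A gives 9>6]
(C,S,Y): not NE [P1→B gives 8>5; P2→R gives 8>5]
(C,S,Z): not NE [P1→B gives 9>7; P2→R gives 8>0; P3→Y gives 4>2]
(D,P,X): not NE [P1→C gives 9>1; P2→Q gives 9>3; P3→Z gives 5>1]
(D,P,Y): not NE [P1→C gives 6>0; P2→R gives 8>5; P3→Z gives 5>3]
(D,P,Z): not NE [P1→A gives 9>3; P2→Q gives 9>3]
(D,Q,X): not NE [P1→C gives 7>6; P3→Y gives 5>0]
(D,Q,Y): not NE [P1→A gives 6>1; P2→R gives 8>4]
(D,Q,Z): not NE [P1→A gives 9>1; P3→Y gives 5>2]
(D,R,X): not NE [P1→B gives 9>2; P2→Q gives 9>3; P3→Y gives 9>0]
(D,R,Y): not NE [P1→B gives 9>4]
(D,R,Z): not NE [P2→Q gives 9>7; P3→Y gives 9>5]
(D,S,X): not NE [P1→A gives 9>5; P2→Q gives 9>0; P3→Y gives 5>0]
(D,S,Y): not NE [P1→B gives 8>4; P2→R gives 8>7]
(D,S,Z): not NE [P1→B gives 9>5; P2→Q gives 9>1; P3→Y gives 5>4]

NE set: (A,Q,Y)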